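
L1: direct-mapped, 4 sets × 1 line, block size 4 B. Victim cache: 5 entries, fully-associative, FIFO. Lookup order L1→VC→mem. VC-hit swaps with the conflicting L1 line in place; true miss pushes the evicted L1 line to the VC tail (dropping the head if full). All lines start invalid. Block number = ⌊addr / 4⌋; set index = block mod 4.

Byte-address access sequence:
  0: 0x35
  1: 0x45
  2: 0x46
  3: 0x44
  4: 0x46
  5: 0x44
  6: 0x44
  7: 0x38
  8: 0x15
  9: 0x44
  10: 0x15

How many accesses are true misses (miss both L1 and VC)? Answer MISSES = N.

0: 0x35 (blk 13, set 1) → MISS  vc=[]
1: 0x45 (blk 17, set 1) → MISS  vc=[13]
2: 0x46 (blk 17, set 1) → L1-HIT  vc=[13]
3: 0x44 (blk 17, set 1) → L1-HIT  vc=[13]
4: 0x46 (blk 17, set 1) → L1-HIT  vc=[13]
5: 0x44 (blk 17, set 1) → L1-HIT  vc=[13]
6: 0x44 (blk 17, set 1) → L1-HIT  vc=[13]
7: 0x38 (blk 14, set 2) → MISS  vc=[13]
8: 0x15 (blk 5, set 1) → MISS  vc=[13, 17]
9: 0x44 (blk 17, set 1) → VC-HIT  vc=[13, 5]
10: 0x15 (blk 5, set 1) → VC-HIT  vc=[13, 17]

MISSES = 4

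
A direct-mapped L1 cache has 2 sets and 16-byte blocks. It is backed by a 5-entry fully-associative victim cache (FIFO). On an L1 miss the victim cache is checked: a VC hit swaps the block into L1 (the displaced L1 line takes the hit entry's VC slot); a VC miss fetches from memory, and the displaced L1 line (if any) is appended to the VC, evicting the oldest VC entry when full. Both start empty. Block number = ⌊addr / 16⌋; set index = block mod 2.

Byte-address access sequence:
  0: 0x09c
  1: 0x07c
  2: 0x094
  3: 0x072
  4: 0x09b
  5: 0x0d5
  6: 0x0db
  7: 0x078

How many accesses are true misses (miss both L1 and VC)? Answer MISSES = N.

  [0] addr=0x9c blk=9 s=1: MISS | VC []
  [1] addr=0x7c blk=7 s=1: MISS | VC [9]
  [2] addr=0x94 blk=9 s=1: VC-HIT | VC [7]
  [3] addr=0x72 blk=7 s=1: VC-HIT | VC [9]
  [4] addr=0x9b blk=9 s=1: VC-HIT | VC [7]
  [5] addr=0xd5 blk=13 s=1: MISS | VC [7, 9]
  [6] addr=0xdb blk=13 s=1: L1-HIT | VC [7, 9]
  [7] addr=0x78 blk=7 s=1: VC-HIT | VC [13, 9]

MISSES = 3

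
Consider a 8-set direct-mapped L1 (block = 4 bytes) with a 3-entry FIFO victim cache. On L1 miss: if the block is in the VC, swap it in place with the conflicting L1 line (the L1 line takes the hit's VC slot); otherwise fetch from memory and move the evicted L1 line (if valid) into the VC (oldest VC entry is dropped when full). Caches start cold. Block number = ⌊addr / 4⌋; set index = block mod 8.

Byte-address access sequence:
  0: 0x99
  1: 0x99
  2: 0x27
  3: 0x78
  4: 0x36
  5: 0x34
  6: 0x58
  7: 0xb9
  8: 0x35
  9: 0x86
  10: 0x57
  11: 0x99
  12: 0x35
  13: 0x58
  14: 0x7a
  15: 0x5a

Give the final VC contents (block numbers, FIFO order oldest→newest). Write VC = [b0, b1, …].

0: 0x99 (blk 38, set 6) → MISS  vc=[]
1: 0x99 (blk 38, set 6) → L1-HIT  vc=[]
2: 0x27 (blk 9, set 1) → MISS  vc=[]
3: 0x78 (blk 30, set 6) → MISS  vc=[38]
4: 0x36 (blk 13, set 5) → MISS  vc=[38]
5: 0x34 (blk 13, set 5) → L1-HIT  vc=[38]
6: 0x58 (blk 22, set 6) → MISS  vc=[38, 30]
7: 0xb9 (blk 46, set 6) → MISS  vc=[38, 30, 22]
8: 0x35 (blk 13, set 5) → L1-HIT  vc=[38, 30, 22]
9: 0x86 (blk 33, set 1) → MISS  vc=[30, 22, 9]
10: 0x57 (blk 21, set 5) → MISS  vc=[22, 9, 13]
11: 0x99 (blk 38, set 6) → MISS  vc=[9, 13, 46]
12: 0x35 (blk 13, set 5) → VC-HIT  vc=[9, 21, 46]
13: 0x58 (blk 22, set 6) → MISS  vc=[21, 46, 38]
14: 0x7a (blk 30, set 6) → MISS  vc=[46, 38, 22]
15: 0x5a (blk 22, set 6) → VC-HIT  vc=[46, 38, 30]

VC = [46, 38, 30]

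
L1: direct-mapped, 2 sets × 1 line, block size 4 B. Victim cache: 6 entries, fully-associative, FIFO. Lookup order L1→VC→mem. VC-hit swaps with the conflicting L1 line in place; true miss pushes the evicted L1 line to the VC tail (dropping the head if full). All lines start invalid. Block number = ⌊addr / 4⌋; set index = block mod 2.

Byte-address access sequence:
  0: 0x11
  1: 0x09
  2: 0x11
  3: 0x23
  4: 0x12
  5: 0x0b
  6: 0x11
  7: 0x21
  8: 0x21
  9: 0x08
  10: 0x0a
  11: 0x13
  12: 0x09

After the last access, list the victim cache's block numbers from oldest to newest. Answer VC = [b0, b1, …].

#0 0x11→b4/s0 MISS; vc=[]
#1 0x9→b2/s0 MISS; vc=[4]
#2 0x11→b4/s0 VC-HIT; vc=[2]
#3 0x23→b8/s0 MISS; vc=[2,4]
#4 0x12→b4/s0 VC-HIT; vc=[2,8]
#5 0xb→b2/s0 VC-HIT; vc=[4,8]
#6 0x11→b4/s0 VC-HIT; vc=[2,8]
#7 0x21→b8/s0 VC-HIT; vc=[2,4]
#8 0x21→b8/s0 L1-HIT; vc=[2,4]
#9 0x8→b2/s0 VC-HIT; vc=[8,4]
#10 0xa→b2/s0 L1-HIT; vc=[8,4]
#11 0x13→b4/s0 VC-HIT; vc=[8,2]
#12 0x9→b2/s0 VC-HIT; vc=[8,4]

VC = [8, 4]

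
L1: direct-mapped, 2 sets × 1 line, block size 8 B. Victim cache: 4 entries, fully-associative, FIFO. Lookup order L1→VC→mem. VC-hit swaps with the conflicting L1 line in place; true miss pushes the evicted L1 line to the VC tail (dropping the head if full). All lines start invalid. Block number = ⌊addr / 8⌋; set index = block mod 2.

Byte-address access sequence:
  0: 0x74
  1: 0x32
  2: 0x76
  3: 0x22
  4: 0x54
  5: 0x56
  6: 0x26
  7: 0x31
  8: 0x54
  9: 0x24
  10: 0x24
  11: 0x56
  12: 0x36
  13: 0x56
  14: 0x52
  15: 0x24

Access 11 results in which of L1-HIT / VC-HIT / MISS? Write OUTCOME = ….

OUTCOME = VC-HIT

  [0] addr=0x74 blk=14 s=0: MISS | VC []
  [1] addr=0x32 blk=6 s=0: MISS | VC [14]
  [2] addr=0x76 blk=14 s=0: VC-HIT | VC [6]
  [3] addr=0x22 blk=4 s=0: MISS | VC [6, 14]
  [4] addr=0x54 blk=10 s=0: MISS | VC [6, 14, 4]
  [5] addr=0x56 blk=10 s=0: L1-HIT | VC [6, 14, 4]
  [6] addr=0x26 blk=4 s=0: VC-HIT | VC [6, 14, 10]
  [7] addr=0x31 blk=6 s=0: VC-HIT | VC [4, 14, 10]
  [8] addr=0x54 blk=10 s=0: VC-HIT | VC [4, 14, 6]
  [9] addr=0x24 blk=4 s=0: VC-HIT | VC [10, 14, 6]
  [10] addr=0x24 blk=4 s=0: L1-HIT | VC [10, 14, 6]
  [11] addr=0x56 blk=10 s=0: VC-HIT | VC [4, 14, 6]
  [12] addr=0x36 blk=6 s=0: VC-HIT | VC [4, 14, 10]
  [13] addr=0x56 blk=10 s=0: VC-HIT | VC [4, 14, 6]
  [14] addr=0x52 blk=10 s=0: L1-HIT | VC [4, 14, 6]
  [15] addr=0x24 blk=4 s=0: VC-HIT | VC [10, 14, 6]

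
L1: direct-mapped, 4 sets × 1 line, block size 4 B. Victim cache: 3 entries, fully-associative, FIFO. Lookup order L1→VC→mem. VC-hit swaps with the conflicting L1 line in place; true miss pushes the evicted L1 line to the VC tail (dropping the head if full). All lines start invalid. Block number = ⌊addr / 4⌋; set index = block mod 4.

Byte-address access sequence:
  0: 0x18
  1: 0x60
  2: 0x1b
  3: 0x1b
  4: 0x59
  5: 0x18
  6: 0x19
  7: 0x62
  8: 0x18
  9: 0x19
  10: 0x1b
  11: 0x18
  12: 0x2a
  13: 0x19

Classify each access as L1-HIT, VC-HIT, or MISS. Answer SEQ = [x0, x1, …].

#0 0x18→b6/s2 MISS; vc=[]
#1 0x60→b24/s0 MISS; vc=[]
#2 0x1b→b6/s2 L1-HIT; vc=[]
#3 0x1b→b6/s2 L1-HIT; vc=[]
#4 0x59→b22/s2 MISS; vc=[6]
#5 0x18→b6/s2 VC-HIT; vc=[22]
#6 0x19→b6/s2 L1-HIT; vc=[22]
#7 0x62→b24/s0 L1-HIT; vc=[22]
#8 0x18→b6/s2 L1-HIT; vc=[22]
#9 0x19→b6/s2 L1-HIT; vc=[22]
#10 0x1b→b6/s2 L1-HIT; vc=[22]
#11 0x18→b6/s2 L1-HIT; vc=[22]
#12 0x2a→b10/s2 MISS; vc=[22,6]
#13 0x19→b6/s2 VC-HIT; vc=[22,10]

SEQ = [MISS, MISS, L1-HIT, L1-HIT, MISS, VC-HIT, L1-HIT, L1-HIT, L1-HIT, L1-HIT, L1-HIT, L1-HIT, MISS, VC-HIT]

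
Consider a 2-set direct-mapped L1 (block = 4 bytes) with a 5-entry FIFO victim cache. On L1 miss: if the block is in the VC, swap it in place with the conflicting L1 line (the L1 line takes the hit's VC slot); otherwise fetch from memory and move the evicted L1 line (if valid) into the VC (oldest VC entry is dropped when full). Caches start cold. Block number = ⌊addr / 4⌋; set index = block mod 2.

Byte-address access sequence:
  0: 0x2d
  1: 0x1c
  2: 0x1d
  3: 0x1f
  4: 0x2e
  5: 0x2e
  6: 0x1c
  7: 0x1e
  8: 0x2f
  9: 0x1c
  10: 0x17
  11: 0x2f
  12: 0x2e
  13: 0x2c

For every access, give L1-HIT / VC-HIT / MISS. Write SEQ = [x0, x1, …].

0: 0x2d (blk 11, set 1) → MISS  vc=[]
1: 0x1c (blk 7, set 1) → MISS  vc=[11]
2: 0x1d (blk 7, set 1) → L1-HIT  vc=[11]
3: 0x1f (blk 7, set 1) → L1-HIT  vc=[11]
4: 0x2e (blk 11, set 1) → VC-HIT  vc=[7]
5: 0x2e (blk 11, set 1) → L1-HIT  vc=[7]
6: 0x1c (blk 7, set 1) → VC-HIT  vc=[11]
7: 0x1e (blk 7, set 1) → L1-HIT  vc=[11]
8: 0x2f (blk 11, set 1) → VC-HIT  vc=[7]
9: 0x1c (blk 7, set 1) → VC-HIT  vc=[11]
10: 0x17 (blk 5, set 1) → MISS  vc=[11, 7]
11: 0x2f (blk 11, set 1) → VC-HIT  vc=[5, 7]
12: 0x2e (blk 11, set 1) → L1-HIT  vc=[5, 7]
13: 0x2c (blk 11, set 1) → L1-HIT  vc=[5, 7]

SEQ = [MISS, MISS, L1-HIT, L1-HIT, VC-HIT, L1-HIT, VC-HIT, L1-HIT, VC-HIT, VC-HIT, MISS, VC-HIT, L1-HIT, L1-HIT]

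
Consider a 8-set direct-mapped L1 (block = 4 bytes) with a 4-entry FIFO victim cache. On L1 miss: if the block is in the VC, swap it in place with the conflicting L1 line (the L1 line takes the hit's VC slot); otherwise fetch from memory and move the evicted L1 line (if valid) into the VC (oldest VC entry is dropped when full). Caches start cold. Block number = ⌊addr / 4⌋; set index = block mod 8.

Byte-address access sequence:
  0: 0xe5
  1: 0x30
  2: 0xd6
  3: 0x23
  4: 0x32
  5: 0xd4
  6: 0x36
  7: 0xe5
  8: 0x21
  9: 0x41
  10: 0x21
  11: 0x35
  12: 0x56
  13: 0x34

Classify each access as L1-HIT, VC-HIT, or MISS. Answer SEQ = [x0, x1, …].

SEQ = [MISS, MISS, MISS, MISS, L1-HIT, L1-HIT, MISS, L1-HIT, L1-HIT, MISS, VC-HIT, L1-HIT, MISS, VC-HIT]

0: 0xe5 (blk 57, set 1) → MISS  vc=[]
1: 0x30 (blk 12, set 4) → MISS  vc=[]
2: 0xd6 (blk 53, set 5) → MISS  vc=[]
3: 0x23 (blk 8, set 0) → MISS  vc=[]
4: 0x32 (blk 12, set 4) → L1-HIT  vc=[]
5: 0xd4 (blk 53, set 5) → L1-HIT  vc=[]
6: 0x36 (blk 13, set 5) → MISS  vc=[53]
7: 0xe5 (blk 57, set 1) → L1-HIT  vc=[53]
8: 0x21 (blk 8, set 0) → L1-HIT  vc=[53]
9: 0x41 (blk 16, set 0) → MISS  vc=[53, 8]
10: 0x21 (blk 8, set 0) → VC-HIT  vc=[53, 16]
11: 0x35 (blk 13, set 5) → L1-HIT  vc=[53, 16]
12: 0x56 (blk 21, set 5) → MISS  vc=[53, 16, 13]
13: 0x34 (blk 13, set 5) → VC-HIT  vc=[53, 16, 21]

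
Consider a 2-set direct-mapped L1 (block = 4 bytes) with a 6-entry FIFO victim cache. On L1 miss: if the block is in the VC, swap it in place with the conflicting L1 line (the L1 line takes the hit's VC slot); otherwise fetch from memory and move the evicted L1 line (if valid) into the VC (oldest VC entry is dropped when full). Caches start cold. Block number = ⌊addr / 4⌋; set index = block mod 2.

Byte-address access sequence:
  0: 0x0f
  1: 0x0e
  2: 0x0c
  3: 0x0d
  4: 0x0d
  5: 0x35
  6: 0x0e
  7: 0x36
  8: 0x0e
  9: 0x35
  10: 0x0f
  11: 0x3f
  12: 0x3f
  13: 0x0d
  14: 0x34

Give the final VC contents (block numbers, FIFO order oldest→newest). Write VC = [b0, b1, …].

VC = [3, 15]

  [0] addr=0xf blk=3 s=1: MISS | VC []
  [1] addr=0xe blk=3 s=1: L1-HIT | VC []
  [2] addr=0xc blk=3 s=1: L1-HIT | VC []
  [3] addr=0xd blk=3 s=1: L1-HIT | VC []
  [4] addr=0xd blk=3 s=1: L1-HIT | VC []
  [5] addr=0x35 blk=13 s=1: MISS | VC [3]
  [6] addr=0xe blk=3 s=1: VC-HIT | VC [13]
  [7] addr=0x36 blk=13 s=1: VC-HIT | VC [3]
  [8] addr=0xe blk=3 s=1: VC-HIT | VC [13]
  [9] addr=0x35 blk=13 s=1: VC-HIT | VC [3]
  [10] addr=0xf blk=3 s=1: VC-HIT | VC [13]
  [11] addr=0x3f blk=15 s=1: MISS | VC [13, 3]
  [12] addr=0x3f blk=15 s=1: L1-HIT | VC [13, 3]
  [13] addr=0xd blk=3 s=1: VC-HIT | VC [13, 15]
  [14] addr=0x34 blk=13 s=1: VC-HIT | VC [3, 15]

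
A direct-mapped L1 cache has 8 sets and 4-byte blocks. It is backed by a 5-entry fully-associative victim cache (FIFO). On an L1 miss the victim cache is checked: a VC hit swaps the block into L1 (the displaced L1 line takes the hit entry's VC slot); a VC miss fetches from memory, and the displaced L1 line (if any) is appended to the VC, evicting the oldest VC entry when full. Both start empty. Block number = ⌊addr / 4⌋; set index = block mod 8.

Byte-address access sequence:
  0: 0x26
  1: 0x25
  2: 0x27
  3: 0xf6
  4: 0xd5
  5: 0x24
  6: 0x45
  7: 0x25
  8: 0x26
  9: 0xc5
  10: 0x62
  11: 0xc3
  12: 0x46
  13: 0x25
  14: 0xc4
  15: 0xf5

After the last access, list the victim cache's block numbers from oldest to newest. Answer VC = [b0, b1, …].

0: 0x26 (blk 9, set 1) → MISS  vc=[]
1: 0x25 (blk 9, set 1) → L1-HIT  vc=[]
2: 0x27 (blk 9, set 1) → L1-HIT  vc=[]
3: 0xf6 (blk 61, set 5) → MISS  vc=[]
4: 0xd5 (blk 53, set 5) → MISS  vc=[61]
5: 0x24 (blk 9, set 1) → L1-HIT  vc=[61]
6: 0x45 (blk 17, set 1) → MISS  vc=[61, 9]
7: 0x25 (blk 9, set 1) → VC-HIT  vc=[61, 17]
8: 0x26 (blk 9, set 1) → L1-HIT  vc=[61, 17]
9: 0xc5 (blk 49, set 1) → MISS  vc=[61, 17, 9]
10: 0x62 (blk 24, set 0) → MISS  vc=[61, 17, 9]
11: 0xc3 (blk 48, set 0) → MISS  vc=[61, 17, 9, 24]
12: 0x46 (blk 17, set 1) → VC-HIT  vc=[61, 49, 9, 24]
13: 0x25 (blk 9, set 1) → VC-HIT  vc=[61, 49, 17, 24]
14: 0xc4 (blk 49, set 1) → VC-HIT  vc=[61, 9, 17, 24]
15: 0xf5 (blk 61, set 5) → VC-HIT  vc=[53, 9, 17, 24]

VC = [53, 9, 17, 24]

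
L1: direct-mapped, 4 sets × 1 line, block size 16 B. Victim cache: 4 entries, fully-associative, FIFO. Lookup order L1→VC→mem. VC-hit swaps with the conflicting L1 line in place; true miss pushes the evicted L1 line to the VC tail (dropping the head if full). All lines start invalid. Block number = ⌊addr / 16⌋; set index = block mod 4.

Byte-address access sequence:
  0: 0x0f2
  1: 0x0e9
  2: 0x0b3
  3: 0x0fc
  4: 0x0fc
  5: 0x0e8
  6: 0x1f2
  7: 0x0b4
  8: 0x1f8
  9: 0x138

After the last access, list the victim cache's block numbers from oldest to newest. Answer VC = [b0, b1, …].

VC = [11, 15, 31]

0: 0xf2 (blk 15, set 3) → MISS  vc=[]
1: 0xe9 (blk 14, set 2) → MISS  vc=[]
2: 0xb3 (blk 11, set 3) → MISS  vc=[15]
3: 0xfc (blk 15, set 3) → VC-HIT  vc=[11]
4: 0xfc (blk 15, set 3) → L1-HIT  vc=[11]
5: 0xe8 (blk 14, set 2) → L1-HIT  vc=[11]
6: 0x1f2 (blk 31, set 3) → MISS  vc=[11, 15]
7: 0xb4 (blk 11, set 3) → VC-HIT  vc=[31, 15]
8: 0x1f8 (blk 31, set 3) → VC-HIT  vc=[11, 15]
9: 0x138 (blk 19, set 3) → MISS  vc=[11, 15, 31]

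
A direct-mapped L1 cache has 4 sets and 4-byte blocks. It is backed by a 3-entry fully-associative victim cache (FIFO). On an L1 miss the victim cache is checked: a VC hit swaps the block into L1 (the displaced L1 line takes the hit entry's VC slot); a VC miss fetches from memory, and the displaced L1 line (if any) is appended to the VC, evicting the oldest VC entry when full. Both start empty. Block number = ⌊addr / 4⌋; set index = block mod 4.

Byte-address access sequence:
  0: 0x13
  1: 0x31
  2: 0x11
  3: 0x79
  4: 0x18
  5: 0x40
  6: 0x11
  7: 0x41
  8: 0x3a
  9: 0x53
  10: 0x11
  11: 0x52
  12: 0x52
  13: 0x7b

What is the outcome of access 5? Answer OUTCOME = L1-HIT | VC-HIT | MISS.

OUTCOME = MISS

#0 0x13→b4/s0 MISS; vc=[]
#1 0x31→b12/s0 MISS; vc=[4]
#2 0x11→b4/s0 VC-HIT; vc=[12]
#3 0x79→b30/s2 MISS; vc=[12]
#4 0x18→b6/s2 MISS; vc=[12,30]
#5 0x40→b16/s0 MISS; vc=[12,30,4]
#6 0x11→b4/s0 VC-HIT; vc=[12,30,16]
#7 0x41→b16/s0 VC-HIT; vc=[12,30,4]
#8 0x3a→b14/s2 MISS; vc=[30,4,6]
#9 0x53→b20/s0 MISS; vc=[4,6,16]
#10 0x11→b4/s0 VC-HIT; vc=[20,6,16]
#11 0x52→b20/s0 VC-HIT; vc=[4,6,16]
#12 0x52→b20/s0 L1-HIT; vc=[4,6,16]
#13 0x7b→b30/s2 MISS; vc=[6,16,14]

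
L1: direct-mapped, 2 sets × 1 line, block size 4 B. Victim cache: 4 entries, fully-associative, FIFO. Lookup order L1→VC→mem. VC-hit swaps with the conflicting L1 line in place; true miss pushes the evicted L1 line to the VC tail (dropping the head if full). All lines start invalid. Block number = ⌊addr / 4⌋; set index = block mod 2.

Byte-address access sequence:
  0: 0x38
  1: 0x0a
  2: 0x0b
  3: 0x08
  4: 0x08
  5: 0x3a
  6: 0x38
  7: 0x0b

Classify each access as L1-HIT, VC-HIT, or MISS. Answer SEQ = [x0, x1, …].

0: 0x38 (blk 14, set 0) → MISS  vc=[]
1: 0xa (blk 2, set 0) → MISS  vc=[14]
2: 0xb (blk 2, set 0) → L1-HIT  vc=[14]
3: 0x8 (blk 2, set 0) → L1-HIT  vc=[14]
4: 0x8 (blk 2, set 0) → L1-HIT  vc=[14]
5: 0x3a (blk 14, set 0) → VC-HIT  vc=[2]
6: 0x38 (blk 14, set 0) → L1-HIT  vc=[2]
7: 0xb (blk 2, set 0) → VC-HIT  vc=[14]

SEQ = [MISS, MISS, L1-HIT, L1-HIT, L1-HIT, VC-HIT, L1-HIT, VC-HIT]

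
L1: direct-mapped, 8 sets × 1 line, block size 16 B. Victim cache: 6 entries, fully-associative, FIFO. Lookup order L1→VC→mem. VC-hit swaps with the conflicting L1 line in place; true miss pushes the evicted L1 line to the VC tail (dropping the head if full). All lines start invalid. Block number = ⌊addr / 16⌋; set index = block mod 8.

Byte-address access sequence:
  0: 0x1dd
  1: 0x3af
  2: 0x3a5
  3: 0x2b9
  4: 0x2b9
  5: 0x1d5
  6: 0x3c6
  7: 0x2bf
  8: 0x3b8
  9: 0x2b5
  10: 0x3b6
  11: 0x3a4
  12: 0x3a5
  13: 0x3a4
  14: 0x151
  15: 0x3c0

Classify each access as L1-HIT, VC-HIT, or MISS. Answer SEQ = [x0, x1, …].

0: 0x1dd (blk 29, set 5) → MISS  vc=[]
1: 0x3af (blk 58, set 2) → MISS  vc=[]
2: 0x3a5 (blk 58, set 2) → L1-HIT  vc=[]
3: 0x2b9 (blk 43, set 3) → MISS  vc=[]
4: 0x2b9 (blk 43, set 3) → L1-HIT  vc=[]
5: 0x1d5 (blk 29, set 5) → L1-HIT  vc=[]
6: 0x3c6 (blk 60, set 4) → MISS  vc=[]
7: 0x2bf (blk 43, set 3) → L1-HIT  vc=[]
8: 0x3b8 (blk 59, set 3) → MISS  vc=[43]
9: 0x2b5 (blk 43, set 3) → VC-HIT  vc=[59]
10: 0x3b6 (blk 59, set 3) → VC-HIT  vc=[43]
11: 0x3a4 (blk 58, set 2) → L1-HIT  vc=[43]
12: 0x3a5 (blk 58, set 2) → L1-HIT  vc=[43]
13: 0x3a4 (blk 58, set 2) → L1-HIT  vc=[43]
14: 0x151 (blk 21, set 5) → MISS  vc=[43, 29]
15: 0x3c0 (blk 60, set 4) → L1-HIT  vc=[43, 29]

SEQ = [MISS, MISS, L1-HIT, MISS, L1-HIT, L1-HIT, MISS, L1-HIT, MISS, VC-HIT, VC-HIT, L1-HIT, L1-HIT, L1-HIT, MISS, L1-HIT]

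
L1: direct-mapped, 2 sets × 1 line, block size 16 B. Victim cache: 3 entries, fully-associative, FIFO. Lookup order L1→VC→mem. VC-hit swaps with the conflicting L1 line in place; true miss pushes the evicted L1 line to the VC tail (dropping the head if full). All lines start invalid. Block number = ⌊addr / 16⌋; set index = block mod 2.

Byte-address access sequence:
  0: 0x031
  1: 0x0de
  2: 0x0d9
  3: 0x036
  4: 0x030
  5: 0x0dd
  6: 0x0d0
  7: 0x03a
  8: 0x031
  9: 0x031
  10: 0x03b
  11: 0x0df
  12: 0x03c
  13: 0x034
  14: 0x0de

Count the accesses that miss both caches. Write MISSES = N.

  [0] addr=0x31 blk=3 s=1: MISS | VC []
  [1] addr=0xde blk=13 s=1: MISS | VC [3]
  [2] addr=0xd9 blk=13 s=1: L1-HIT | VC [3]
  [3] addr=0x36 blk=3 s=1: VC-HIT | VC [13]
  [4] addr=0x30 blk=3 s=1: L1-HIT | VC [13]
  [5] addr=0xdd blk=13 s=1: VC-HIT | VC [3]
  [6] addr=0xd0 blk=13 s=1: L1-HIT | VC [3]
  [7] addr=0x3a blk=3 s=1: VC-HIT | VC [13]
  [8] addr=0x31 blk=3 s=1: L1-HIT | VC [13]
  [9] addr=0x31 blk=3 s=1: L1-HIT | VC [13]
  [10] addr=0x3b blk=3 s=1: L1-HIT | VC [13]
  [11] addr=0xdf blk=13 s=1: VC-HIT | VC [3]
  [12] addr=0x3c blk=3 s=1: VC-HIT | VC [13]
  [13] addr=0x34 blk=3 s=1: L1-HIT | VC [13]
  [14] addr=0xde blk=13 s=1: VC-HIT | VC [3]

MISSES = 2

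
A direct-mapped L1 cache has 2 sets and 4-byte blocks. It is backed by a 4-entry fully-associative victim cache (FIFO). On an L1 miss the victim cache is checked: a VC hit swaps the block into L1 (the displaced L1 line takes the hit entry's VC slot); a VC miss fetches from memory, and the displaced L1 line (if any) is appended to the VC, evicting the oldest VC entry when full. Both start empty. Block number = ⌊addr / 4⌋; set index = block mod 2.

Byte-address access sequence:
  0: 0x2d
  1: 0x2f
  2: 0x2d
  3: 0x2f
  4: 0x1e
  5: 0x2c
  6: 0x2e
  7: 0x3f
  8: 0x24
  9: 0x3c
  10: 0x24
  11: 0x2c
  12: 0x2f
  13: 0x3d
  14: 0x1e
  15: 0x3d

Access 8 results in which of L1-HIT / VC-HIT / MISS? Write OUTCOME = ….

OUTCOME = MISS

#0 0x2d→b11/s1 MISS; vc=[]
#1 0x2f→b11/s1 L1-HIT; vc=[]
#2 0x2d→b11/s1 L1-HIT; vc=[]
#3 0x2f→b11/s1 L1-HIT; vc=[]
#4 0x1e→b7/s1 MISS; vc=[11]
#5 0x2c→b11/s1 VC-HIT; vc=[7]
#6 0x2e→b11/s1 L1-HIT; vc=[7]
#7 0x3f→b15/s1 MISS; vc=[7,11]
#8 0x24→b9/s1 MISS; vc=[7,11,15]
#9 0x3c→b15/s1 VC-HIT; vc=[7,11,9]
#10 0x24→b9/s1 VC-HIT; vc=[7,11,15]
#11 0x2c→b11/s1 VC-HIT; vc=[7,9,15]
#12 0x2f→b11/s1 L1-HIT; vc=[7,9,15]
#13 0x3d→b15/s1 VC-HIT; vc=[7,9,11]
#14 0x1e→b7/s1 VC-HIT; vc=[15,9,11]
#15 0x3d→b15/s1 VC-HIT; vc=[7,9,11]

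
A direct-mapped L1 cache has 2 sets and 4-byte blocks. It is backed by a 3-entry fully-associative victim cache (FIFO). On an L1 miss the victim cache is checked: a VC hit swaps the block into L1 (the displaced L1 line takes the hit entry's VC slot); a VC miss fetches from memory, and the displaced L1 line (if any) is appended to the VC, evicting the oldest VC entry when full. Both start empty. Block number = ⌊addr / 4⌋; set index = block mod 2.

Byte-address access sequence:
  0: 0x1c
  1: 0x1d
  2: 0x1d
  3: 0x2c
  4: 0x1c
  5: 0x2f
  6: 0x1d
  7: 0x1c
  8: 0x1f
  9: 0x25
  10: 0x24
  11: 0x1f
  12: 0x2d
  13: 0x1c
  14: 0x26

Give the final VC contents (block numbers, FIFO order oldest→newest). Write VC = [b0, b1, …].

#0 0x1c→b7/s1 MISS; vc=[]
#1 0x1d→b7/s1 L1-HIT; vc=[]
#2 0x1d→b7/s1 L1-HIT; vc=[]
#3 0x2c→b11/s1 MISS; vc=[7]
#4 0x1c→b7/s1 VC-HIT; vc=[11]
#5 0x2f→b11/s1 VC-HIT; vc=[7]
#6 0x1d→b7/s1 VC-HIT; vc=[11]
#7 0x1c→b7/s1 L1-HIT; vc=[11]
#8 0x1f→b7/s1 L1-HIT; vc=[11]
#9 0x25→b9/s1 MISS; vc=[11,7]
#10 0x24→b9/s1 L1-HIT; vc=[11,7]
#11 0x1f→b7/s1 VC-HIT; vc=[11,9]
#12 0x2d→b11/s1 VC-HIT; vc=[7,9]
#13 0x1c→b7/s1 VC-HIT; vc=[11,9]
#14 0x26→b9/s1 VC-HIT; vc=[11,7]

VC = [11, 7]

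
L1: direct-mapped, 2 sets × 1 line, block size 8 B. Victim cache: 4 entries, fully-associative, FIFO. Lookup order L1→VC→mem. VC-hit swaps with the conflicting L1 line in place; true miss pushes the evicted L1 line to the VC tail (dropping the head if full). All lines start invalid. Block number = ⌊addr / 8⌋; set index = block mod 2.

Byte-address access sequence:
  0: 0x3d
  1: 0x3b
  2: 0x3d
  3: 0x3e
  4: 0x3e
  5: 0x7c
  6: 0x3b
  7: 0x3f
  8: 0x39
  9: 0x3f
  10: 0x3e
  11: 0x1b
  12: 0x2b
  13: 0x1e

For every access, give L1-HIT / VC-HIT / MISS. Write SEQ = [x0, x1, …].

SEQ = [MISS, L1-HIT, L1-HIT, L1-HIT, L1-HIT, MISS, VC-HIT, L1-HIT, L1-HIT, L1-HIT, L1-HIT, MISS, MISS, VC-HIT]

0: 0x3d (blk 7, set 1) → MISS  vc=[]
1: 0x3b (blk 7, set 1) → L1-HIT  vc=[]
2: 0x3d (blk 7, set 1) → L1-HIT  vc=[]
3: 0x3e (blk 7, set 1) → L1-HIT  vc=[]
4: 0x3e (blk 7, set 1) → L1-HIT  vc=[]
5: 0x7c (blk 15, set 1) → MISS  vc=[7]
6: 0x3b (blk 7, set 1) → VC-HIT  vc=[15]
7: 0x3f (blk 7, set 1) → L1-HIT  vc=[15]
8: 0x39 (blk 7, set 1) → L1-HIT  vc=[15]
9: 0x3f (blk 7, set 1) → L1-HIT  vc=[15]
10: 0x3e (blk 7, set 1) → L1-HIT  vc=[15]
11: 0x1b (blk 3, set 1) → MISS  vc=[15, 7]
12: 0x2b (blk 5, set 1) → MISS  vc=[15, 7, 3]
13: 0x1e (blk 3, set 1) → VC-HIT  vc=[15, 7, 5]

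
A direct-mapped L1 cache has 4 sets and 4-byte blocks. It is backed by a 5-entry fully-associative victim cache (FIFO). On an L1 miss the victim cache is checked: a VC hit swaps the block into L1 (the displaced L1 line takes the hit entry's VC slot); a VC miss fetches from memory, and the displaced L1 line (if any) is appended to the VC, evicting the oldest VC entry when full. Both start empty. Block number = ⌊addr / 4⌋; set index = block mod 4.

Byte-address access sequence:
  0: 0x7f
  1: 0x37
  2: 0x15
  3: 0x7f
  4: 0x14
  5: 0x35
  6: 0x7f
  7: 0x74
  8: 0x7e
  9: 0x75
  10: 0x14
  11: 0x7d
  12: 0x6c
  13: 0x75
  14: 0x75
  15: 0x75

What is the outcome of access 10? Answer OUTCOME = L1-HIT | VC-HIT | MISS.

OUTCOME = VC-HIT

0: 0x7f (blk 31, set 3) → MISS  vc=[]
1: 0x37 (blk 13, set 1) → MISS  vc=[]
2: 0x15 (blk 5, set 1) → MISS  vc=[13]
3: 0x7f (blk 31, set 3) → L1-HIT  vc=[13]
4: 0x14 (blk 5, set 1) → L1-HIT  vc=[13]
5: 0x35 (blk 13, set 1) → VC-HIT  vc=[5]
6: 0x7f (blk 31, set 3) → L1-HIT  vc=[5]
7: 0x74 (blk 29, set 1) → MISS  vc=[5, 13]
8: 0x7e (blk 31, set 3) → L1-HIT  vc=[5, 13]
9: 0x75 (blk 29, set 1) → L1-HIT  vc=[5, 13]
10: 0x14 (blk 5, set 1) → VC-HIT  vc=[29, 13]
11: 0x7d (blk 31, set 3) → L1-HIT  vc=[29, 13]
12: 0x6c (blk 27, set 3) → MISS  vc=[29, 13, 31]
13: 0x75 (blk 29, set 1) → VC-HIT  vc=[5, 13, 31]
14: 0x75 (blk 29, set 1) → L1-HIT  vc=[5, 13, 31]
15: 0x75 (blk 29, set 1) → L1-HIT  vc=[5, 13, 31]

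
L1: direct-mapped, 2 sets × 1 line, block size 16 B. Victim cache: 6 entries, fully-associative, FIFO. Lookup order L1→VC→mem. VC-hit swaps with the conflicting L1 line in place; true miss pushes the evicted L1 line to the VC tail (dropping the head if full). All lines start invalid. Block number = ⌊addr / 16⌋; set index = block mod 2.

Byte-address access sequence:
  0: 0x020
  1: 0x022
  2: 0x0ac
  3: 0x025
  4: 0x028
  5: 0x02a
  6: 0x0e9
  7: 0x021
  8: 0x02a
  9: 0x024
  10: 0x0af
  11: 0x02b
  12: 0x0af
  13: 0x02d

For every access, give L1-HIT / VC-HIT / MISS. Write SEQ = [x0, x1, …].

#0 0x20→b2/s0 MISS; vc=[]
#1 0x22→b2/s0 L1-HIT; vc=[]
#2 0xac→b10/s0 MISS; vc=[2]
#3 0x25→b2/s0 VC-HIT; vc=[10]
#4 0x28→b2/s0 L1-HIT; vc=[10]
#5 0x2a→b2/s0 L1-HIT; vc=[10]
#6 0xe9→b14/s0 MISS; vc=[10,2]
#7 0x21→b2/s0 VC-HIT; vc=[10,14]
#8 0x2a→b2/s0 L1-HIT; vc=[10,14]
#9 0x24→b2/s0 L1-HIT; vc=[10,14]
#10 0xaf→b10/s0 VC-HIT; vc=[2,14]
#11 0x2b→b2/s0 VC-HIT; vc=[10,14]
#12 0xaf→b10/s0 VC-HIT; vc=[2,14]
#13 0x2d→b2/s0 VC-HIT; vc=[10,14]

SEQ = [MISS, L1-HIT, MISS, VC-HIT, L1-HIT, L1-HIT, MISS, VC-HIT, L1-HIT, L1-HIT, VC-HIT, VC-HIT, VC-HIT, VC-HIT]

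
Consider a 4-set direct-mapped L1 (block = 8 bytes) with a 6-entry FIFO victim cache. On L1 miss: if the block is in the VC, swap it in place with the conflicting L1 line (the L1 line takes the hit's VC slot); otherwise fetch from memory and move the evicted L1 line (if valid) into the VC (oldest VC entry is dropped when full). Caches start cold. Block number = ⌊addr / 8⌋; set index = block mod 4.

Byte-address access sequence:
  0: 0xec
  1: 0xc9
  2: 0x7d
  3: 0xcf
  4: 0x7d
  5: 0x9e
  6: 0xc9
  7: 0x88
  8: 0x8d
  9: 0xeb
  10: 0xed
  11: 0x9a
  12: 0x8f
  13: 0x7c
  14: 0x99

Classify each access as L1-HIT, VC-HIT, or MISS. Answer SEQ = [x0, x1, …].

  [0] addr=0xec blk=29 s=1: MISS | VC []
  [1] addr=0xc9 blk=25 s=1: MISS | VC [29]
  [2] addr=0x7d blk=15 s=3: MISS | VC [29]
  [3] addr=0xcf blk=25 s=1: L1-HIT | VC [29]
  [4] addr=0x7d blk=15 s=3: L1-HIT | VC [29]
  [5] addr=0x9e blk=19 s=3: MISS | VC [29, 15]
  [6] addr=0xc9 blk=25 s=1: L1-HIT | VC [29, 15]
  [7] addr=0x88 blk=17 s=1: MISS | VC [29, 15, 25]
  [8] addr=0x8d blk=17 s=1: L1-HIT | VC [29, 15, 25]
  [9] addr=0xeb blk=29 s=1: VC-HIT | VC [17, 15, 25]
  [10] addr=0xed blk=29 s=1: L1-HIT | VC [17, 15, 25]
  [11] addr=0x9a blk=19 s=3: L1-HIT | VC [17, 15, 25]
  [12] addr=0x8f blk=17 s=1: VC-HIT | VC [29, 15, 25]
  [13] addr=0x7c blk=15 s=3: VC-HIT | VC [29, 19, 25]
  [14] addr=0x99 blk=19 s=3: VC-HIT | VC [29, 15, 25]

SEQ = [MISS, MISS, MISS, L1-HIT, L1-HIT, MISS, L1-HIT, MISS, L1-HIT, VC-HIT, L1-HIT, L1-HIT, VC-HIT, VC-HIT, VC-HIT]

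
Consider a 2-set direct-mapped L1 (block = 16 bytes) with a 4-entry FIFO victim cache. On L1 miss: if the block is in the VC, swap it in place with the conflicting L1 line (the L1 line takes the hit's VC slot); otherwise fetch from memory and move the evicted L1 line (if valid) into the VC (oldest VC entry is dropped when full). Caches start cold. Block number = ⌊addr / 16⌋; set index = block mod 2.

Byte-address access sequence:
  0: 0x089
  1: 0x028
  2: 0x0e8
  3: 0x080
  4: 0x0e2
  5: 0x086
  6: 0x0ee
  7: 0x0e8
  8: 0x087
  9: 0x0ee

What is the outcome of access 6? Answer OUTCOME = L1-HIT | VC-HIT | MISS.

0: 0x89 (blk 8, set 0) → MISS  vc=[]
1: 0x28 (blk 2, set 0) → MISS  vc=[8]
2: 0xe8 (blk 14, set 0) → MISS  vc=[8, 2]
3: 0x80 (blk 8, set 0) → VC-HIT  vc=[14, 2]
4: 0xe2 (blk 14, set 0) → VC-HIT  vc=[8, 2]
5: 0x86 (blk 8, set 0) → VC-HIT  vc=[14, 2]
6: 0xee (blk 14, set 0) → VC-HIT  vc=[8, 2]
7: 0xe8 (blk 14, set 0) → L1-HIT  vc=[8, 2]
8: 0x87 (blk 8, set 0) → VC-HIT  vc=[14, 2]
9: 0xee (blk 14, set 0) → VC-HIT  vc=[8, 2]

OUTCOME = VC-HIT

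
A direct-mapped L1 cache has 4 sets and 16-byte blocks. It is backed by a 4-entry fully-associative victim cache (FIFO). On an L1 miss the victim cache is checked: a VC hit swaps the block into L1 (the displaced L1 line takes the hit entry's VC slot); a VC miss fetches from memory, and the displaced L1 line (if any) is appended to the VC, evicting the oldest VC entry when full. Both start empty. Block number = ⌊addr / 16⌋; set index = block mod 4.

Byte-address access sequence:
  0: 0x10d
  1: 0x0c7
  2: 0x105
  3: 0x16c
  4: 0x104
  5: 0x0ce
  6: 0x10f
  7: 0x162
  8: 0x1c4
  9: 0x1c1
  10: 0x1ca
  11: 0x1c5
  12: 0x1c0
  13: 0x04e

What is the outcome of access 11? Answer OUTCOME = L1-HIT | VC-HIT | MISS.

OUTCOME = L1-HIT

0: 0x10d (blk 16, set 0) → MISS  vc=[]
1: 0xc7 (blk 12, set 0) → MISS  vc=[16]
2: 0x105 (blk 16, set 0) → VC-HIT  vc=[12]
3: 0x16c (blk 22, set 2) → MISS  vc=[12]
4: 0x104 (blk 16, set 0) → L1-HIT  vc=[12]
5: 0xce (blk 12, set 0) → VC-HIT  vc=[16]
6: 0x10f (blk 16, set 0) → VC-HIT  vc=[12]
7: 0x162 (blk 22, set 2) → L1-HIT  vc=[12]
8: 0x1c4 (blk 28, set 0) → MISS  vc=[12, 16]
9: 0x1c1 (blk 28, set 0) → L1-HIT  vc=[12, 16]
10: 0x1ca (blk 28, set 0) → L1-HIT  vc=[12, 16]
11: 0x1c5 (blk 28, set 0) → L1-HIT  vc=[12, 16]
12: 0x1c0 (blk 28, set 0) → L1-HIT  vc=[12, 16]
13: 0x4e (blk 4, set 0) → MISS  vc=[12, 16, 28]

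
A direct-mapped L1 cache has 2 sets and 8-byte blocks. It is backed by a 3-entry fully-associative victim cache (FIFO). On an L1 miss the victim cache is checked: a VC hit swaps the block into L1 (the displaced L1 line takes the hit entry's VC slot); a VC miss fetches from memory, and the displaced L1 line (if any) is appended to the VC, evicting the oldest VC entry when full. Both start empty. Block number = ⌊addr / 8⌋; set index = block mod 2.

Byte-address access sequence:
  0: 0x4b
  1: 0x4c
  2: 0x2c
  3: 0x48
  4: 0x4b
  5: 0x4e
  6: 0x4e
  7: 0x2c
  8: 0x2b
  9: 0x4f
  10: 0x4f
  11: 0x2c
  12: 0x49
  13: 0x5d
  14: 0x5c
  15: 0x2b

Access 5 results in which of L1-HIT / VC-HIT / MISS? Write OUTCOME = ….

  [0] addr=0x4b blk=9 s=1: MISS | VC []
  [1] addr=0x4c blk=9 s=1: L1-HIT | VC []
  [2] addr=0x2c blk=5 s=1: MISS | VC [9]
  [3] addr=0x48 blk=9 s=1: VC-HIT | VC [5]
  [4] addr=0x4b blk=9 s=1: L1-HIT | VC [5]
  [5] addr=0x4e blk=9 s=1: L1-HIT | VC [5]
  [6] addr=0x4e blk=9 s=1: L1-HIT | VC [5]
  [7] addr=0x2c blk=5 s=1: VC-HIT | VC [9]
  [8] addr=0x2b blk=5 s=1: L1-HIT | VC [9]
  [9] addr=0x4f blk=9 s=1: VC-HIT | VC [5]
  [10] addr=0x4f blk=9 s=1: L1-HIT | VC [5]
  [11] addr=0x2c blk=5 s=1: VC-HIT | VC [9]
  [12] addr=0x49 blk=9 s=1: VC-HIT | VC [5]
  [13] addr=0x5d blk=11 s=1: MISS | VC [5, 9]
  [14] addr=0x5c blk=11 s=1: L1-HIT | VC [5, 9]
  [15] addr=0x2b blk=5 s=1: VC-HIT | VC [11, 9]

OUTCOME = L1-HIT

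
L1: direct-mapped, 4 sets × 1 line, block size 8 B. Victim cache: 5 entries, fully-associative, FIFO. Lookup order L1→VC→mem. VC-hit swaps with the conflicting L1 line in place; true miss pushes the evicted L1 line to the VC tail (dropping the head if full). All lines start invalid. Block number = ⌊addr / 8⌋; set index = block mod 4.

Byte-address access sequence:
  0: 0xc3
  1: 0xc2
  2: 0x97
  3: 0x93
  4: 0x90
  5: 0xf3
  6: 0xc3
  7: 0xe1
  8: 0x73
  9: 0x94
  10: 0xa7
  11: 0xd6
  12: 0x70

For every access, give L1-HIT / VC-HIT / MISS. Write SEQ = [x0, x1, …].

SEQ = [MISS, L1-HIT, MISS, L1-HIT, L1-HIT, MISS, L1-HIT, MISS, MISS, VC-HIT, MISS, MISS, VC-HIT]

  [0] addr=0xc3 blk=24 s=0: MISS | VC []
  [1] addr=0xc2 blk=24 s=0: L1-HIT | VC []
  [2] addr=0x97 blk=18 s=2: MISS | VC []
  [3] addr=0x93 blk=18 s=2: L1-HIT | VC []
  [4] addr=0x90 blk=18 s=2: L1-HIT | VC []
  [5] addr=0xf3 blk=30 s=2: MISS | VC [18]
  [6] addr=0xc3 blk=24 s=0: L1-HIT | VC [18]
  [7] addr=0xe1 blk=28 s=0: MISS | VC [18, 24]
  [8] addr=0x73 blk=14 s=2: MISS | VC [18, 24, 30]
  [9] addr=0x94 blk=18 s=2: VC-HIT | VC [14, 24, 30]
  [10] addr=0xa7 blk=20 s=0: MISS | VC [14, 24, 30, 28]
  [11] addr=0xd6 blk=26 s=2: MISS | VC [14, 24, 30, 28, 18]
  [12] addr=0x70 blk=14 s=2: VC-HIT | VC [26, 24, 30, 28, 18]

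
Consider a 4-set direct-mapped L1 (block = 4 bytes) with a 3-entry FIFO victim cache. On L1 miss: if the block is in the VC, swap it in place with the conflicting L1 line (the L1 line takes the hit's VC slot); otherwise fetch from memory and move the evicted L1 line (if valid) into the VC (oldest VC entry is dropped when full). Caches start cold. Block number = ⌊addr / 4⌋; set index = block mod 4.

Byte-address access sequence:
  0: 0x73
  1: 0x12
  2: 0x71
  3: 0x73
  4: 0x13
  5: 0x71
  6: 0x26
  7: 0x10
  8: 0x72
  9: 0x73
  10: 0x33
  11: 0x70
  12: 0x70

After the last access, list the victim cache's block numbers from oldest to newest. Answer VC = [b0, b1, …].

0: 0x73 (blk 28, set 0) → MISS  vc=[]
1: 0x12 (blk 4, set 0) → MISS  vc=[28]
2: 0x71 (blk 28, set 0) → VC-HIT  vc=[4]
3: 0x73 (blk 28, set 0) → L1-HIT  vc=[4]
4: 0x13 (blk 4, set 0) → VC-HIT  vc=[28]
5: 0x71 (blk 28, set 0) → VC-HIT  vc=[4]
6: 0x26 (blk 9, set 1) → MISS  vc=[4]
7: 0x10 (blk 4, set 0) → VC-HIT  vc=[28]
8: 0x72 (blk 28, set 0) → VC-HIT  vc=[4]
9: 0x73 (blk 28, set 0) → L1-HIT  vc=[4]
10: 0x33 (blk 12, set 0) → MISS  vc=[4, 28]
11: 0x70 (blk 28, set 0) → VC-HIT  vc=[4, 12]
12: 0x70 (blk 28, set 0) → L1-HIT  vc=[4, 12]

VC = [4, 12]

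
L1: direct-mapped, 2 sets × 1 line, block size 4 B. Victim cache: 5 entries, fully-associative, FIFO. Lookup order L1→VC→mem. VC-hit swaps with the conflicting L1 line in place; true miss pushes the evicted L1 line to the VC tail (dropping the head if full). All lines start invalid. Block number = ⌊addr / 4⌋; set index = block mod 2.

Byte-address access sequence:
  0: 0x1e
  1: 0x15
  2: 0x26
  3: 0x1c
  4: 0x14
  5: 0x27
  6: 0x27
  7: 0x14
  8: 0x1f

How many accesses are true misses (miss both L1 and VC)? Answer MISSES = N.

MISSES = 3

#0 0x1e→b7/s1 MISS; vc=[]
#1 0x15→b5/s1 MISS; vc=[7]
#2 0x26→b9/s1 MISS; vc=[7,5]
#3 0x1c→b7/s1 VC-HIT; vc=[9,5]
#4 0x14→b5/s1 VC-HIT; vc=[9,7]
#5 0x27→b9/s1 VC-HIT; vc=[5,7]
#6 0x27→b9/s1 L1-HIT; vc=[5,7]
#7 0x14→b5/s1 VC-HIT; vc=[9,7]
#8 0x1f→b7/s1 VC-HIT; vc=[9,5]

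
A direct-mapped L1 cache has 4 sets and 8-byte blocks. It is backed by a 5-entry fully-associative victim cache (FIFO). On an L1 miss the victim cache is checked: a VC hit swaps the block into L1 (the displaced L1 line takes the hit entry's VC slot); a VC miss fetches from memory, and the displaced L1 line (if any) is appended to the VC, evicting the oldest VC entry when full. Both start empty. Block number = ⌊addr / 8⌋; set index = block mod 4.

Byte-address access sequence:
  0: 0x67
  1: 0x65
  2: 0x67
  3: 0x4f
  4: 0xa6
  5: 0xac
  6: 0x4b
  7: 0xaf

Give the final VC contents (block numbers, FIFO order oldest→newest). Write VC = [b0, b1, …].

  [0] addr=0x67 blk=12 s=0: MISS | VC []
  [1] addr=0x65 blk=12 s=0: L1-HIT | VC []
  [2] addr=0x67 blk=12 s=0: L1-HIT | VC []
  [3] addr=0x4f blk=9 s=1: MISS | VC []
  [4] addr=0xa6 blk=20 s=0: MISS | VC [12]
  [5] addr=0xac blk=21 s=1: MISS | VC [12, 9]
  [6] addr=0x4b blk=9 s=1: VC-HIT | VC [12, 21]
  [7] addr=0xaf blk=21 s=1: VC-HIT | VC [12, 9]

VC = [12, 9]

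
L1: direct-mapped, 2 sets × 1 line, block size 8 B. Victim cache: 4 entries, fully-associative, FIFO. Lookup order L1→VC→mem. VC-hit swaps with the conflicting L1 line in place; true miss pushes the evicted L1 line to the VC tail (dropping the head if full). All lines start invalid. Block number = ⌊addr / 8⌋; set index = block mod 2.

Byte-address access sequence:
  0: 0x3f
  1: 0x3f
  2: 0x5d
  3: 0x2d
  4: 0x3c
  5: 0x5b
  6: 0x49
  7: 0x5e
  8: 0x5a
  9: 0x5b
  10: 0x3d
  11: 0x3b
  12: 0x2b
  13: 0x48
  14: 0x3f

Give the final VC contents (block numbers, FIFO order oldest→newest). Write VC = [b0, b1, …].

0: 0x3f (blk 7, set 1) → MISS  vc=[]
1: 0x3f (blk 7, set 1) → L1-HIT  vc=[]
2: 0x5d (blk 11, set 1) → MISS  vc=[7]
3: 0x2d (blk 5, set 1) → MISS  vc=[7, 11]
4: 0x3c (blk 7, set 1) → VC-HIT  vc=[5, 11]
5: 0x5b (blk 11, set 1) → VC-HIT  vc=[5, 7]
6: 0x49 (blk 9, set 1) → MISS  vc=[5, 7, 11]
7: 0x5e (blk 11, set 1) → VC-HIT  vc=[5, 7, 9]
8: 0x5a (blk 11, set 1) → L1-HIT  vc=[5, 7, 9]
9: 0x5b (blk 11, set 1) → L1-HIT  vc=[5, 7, 9]
10: 0x3d (blk 7, set 1) → VC-HIT  vc=[5, 11, 9]
11: 0x3b (blk 7, set 1) → L1-HIT  vc=[5, 11, 9]
12: 0x2b (blk 5, set 1) → VC-HIT  vc=[7, 11, 9]
13: 0x48 (blk 9, set 1) → VC-HIT  vc=[7, 11, 5]
14: 0x3f (blk 7, set 1) → VC-HIT  vc=[9, 11, 5]

VC = [9, 11, 5]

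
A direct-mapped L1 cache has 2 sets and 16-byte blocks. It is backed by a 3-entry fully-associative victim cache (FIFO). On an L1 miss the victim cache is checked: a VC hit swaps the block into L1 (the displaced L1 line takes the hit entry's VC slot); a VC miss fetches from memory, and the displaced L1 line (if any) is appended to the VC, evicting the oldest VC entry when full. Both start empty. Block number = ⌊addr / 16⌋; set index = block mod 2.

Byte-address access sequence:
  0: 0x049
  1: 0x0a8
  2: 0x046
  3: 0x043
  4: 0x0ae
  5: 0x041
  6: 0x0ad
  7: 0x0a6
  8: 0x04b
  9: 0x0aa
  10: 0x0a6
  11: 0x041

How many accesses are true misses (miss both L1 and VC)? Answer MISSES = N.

0: 0x49 (blk 4, set 0) → MISS  vc=[]
1: 0xa8 (blk 10, set 0) → MISS  vc=[4]
2: 0x46 (blk 4, set 0) → VC-HIT  vc=[10]
3: 0x43 (blk 4, set 0) → L1-HIT  vc=[10]
4: 0xae (blk 10, set 0) → VC-HIT  vc=[4]
5: 0x41 (blk 4, set 0) → VC-HIT  vc=[10]
6: 0xad (blk 10, set 0) → VC-HIT  vc=[4]
7: 0xa6 (blk 10, set 0) → L1-HIT  vc=[4]
8: 0x4b (blk 4, set 0) → VC-HIT  vc=[10]
9: 0xaa (blk 10, set 0) → VC-HIT  vc=[4]
10: 0xa6 (blk 10, set 0) → L1-HIT  vc=[4]
11: 0x41 (blk 4, set 0) → VC-HIT  vc=[10]

MISSES = 2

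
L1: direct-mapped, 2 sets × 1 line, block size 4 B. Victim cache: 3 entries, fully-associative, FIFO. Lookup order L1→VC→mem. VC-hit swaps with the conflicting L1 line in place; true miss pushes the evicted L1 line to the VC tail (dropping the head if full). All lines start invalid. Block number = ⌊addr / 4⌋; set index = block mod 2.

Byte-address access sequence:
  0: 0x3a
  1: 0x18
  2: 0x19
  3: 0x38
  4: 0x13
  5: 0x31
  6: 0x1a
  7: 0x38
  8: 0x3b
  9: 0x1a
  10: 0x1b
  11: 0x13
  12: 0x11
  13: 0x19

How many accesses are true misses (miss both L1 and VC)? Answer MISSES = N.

MISSES = 4

#0 0x3a→b14/s0 MISS; vc=[]
#1 0x18→b6/s0 MISS; vc=[14]
#2 0x19→b6/s0 L1-HIT; vc=[14]
#3 0x38→b14/s0 VC-HIT; vc=[6]
#4 0x13→b4/s0 MISS; vc=[6,14]
#5 0x31→b12/s0 MISS; vc=[6,14,4]
#6 0x1a→b6/s0 VC-HIT; vc=[12,14,4]
#7 0x38→b14/s0 VC-HIT; vc=[12,6,4]
#8 0x3b→b14/s0 L1-HIT; vc=[12,6,4]
#9 0x1a→b6/s0 VC-HIT; vc=[12,14,4]
#10 0x1b→b6/s0 L1-HIT; vc=[12,14,4]
#11 0x13→b4/s0 VC-HIT; vc=[12,14,6]
#12 0x11→b4/s0 L1-HIT; vc=[12,14,6]
#13 0x19→b6/s0 VC-HIT; vc=[12,14,4]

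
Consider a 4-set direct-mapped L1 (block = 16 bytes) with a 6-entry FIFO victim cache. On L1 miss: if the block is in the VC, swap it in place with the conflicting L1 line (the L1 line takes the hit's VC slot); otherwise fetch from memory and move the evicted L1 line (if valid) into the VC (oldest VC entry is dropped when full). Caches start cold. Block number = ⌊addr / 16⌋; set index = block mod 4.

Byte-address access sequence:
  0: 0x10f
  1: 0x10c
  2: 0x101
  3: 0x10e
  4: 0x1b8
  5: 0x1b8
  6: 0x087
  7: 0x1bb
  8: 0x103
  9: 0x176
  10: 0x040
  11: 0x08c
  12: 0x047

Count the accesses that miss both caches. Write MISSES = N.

  [0] addr=0x10f blk=16 s=0: MISS | VC []
  [1] addr=0x10c blk=16 s=0: L1-HIT | VC []
  [2] addr=0x101 blk=16 s=0: L1-HIT | VC []
  [3] addr=0x10e blk=16 s=0: L1-HIT | VC []
  [4] addr=0x1b8 blk=27 s=3: MISS | VC []
  [5] addr=0x1b8 blk=27 s=3: L1-HIT | VC []
  [6] addr=0x87 blk=8 s=0: MISS | VC [16]
  [7] addr=0x1bb blk=27 s=3: L1-HIT | VC [16]
  [8] addr=0x103 blk=16 s=0: VC-HIT | VC [8]
  [9] addr=0x176 blk=23 s=3: MISS | VC [8, 27]
  [10] addr=0x40 blk=4 s=0: MISS | VC [8, 27, 16]
  [11] addr=0x8c blk=8 s=0: VC-HIT | VC [4, 27, 16]
  [12] addr=0x47 blk=4 s=0: VC-HIT | VC [8, 27, 16]

MISSES = 5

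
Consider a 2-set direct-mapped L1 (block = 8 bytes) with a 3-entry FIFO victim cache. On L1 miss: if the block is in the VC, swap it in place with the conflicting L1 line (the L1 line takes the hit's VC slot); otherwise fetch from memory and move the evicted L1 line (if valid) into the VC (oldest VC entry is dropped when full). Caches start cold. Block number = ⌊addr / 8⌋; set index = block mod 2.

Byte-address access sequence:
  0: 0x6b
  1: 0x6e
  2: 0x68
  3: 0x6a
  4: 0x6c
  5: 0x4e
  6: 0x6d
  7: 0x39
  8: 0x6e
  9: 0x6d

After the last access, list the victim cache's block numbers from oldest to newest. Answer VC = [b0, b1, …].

#0 0x6b→b13/s1 MISS; vc=[]
#1 0x6e→b13/s1 L1-HIT; vc=[]
#2 0x68→b13/s1 L1-HIT; vc=[]
#3 0x6a→b13/s1 L1-HIT; vc=[]
#4 0x6c→b13/s1 L1-HIT; vc=[]
#5 0x4e→b9/s1 MISS; vc=[13]
#6 0x6d→b13/s1 VC-HIT; vc=[9]
#7 0x39→b7/s1 MISS; vc=[9,13]
#8 0x6e→b13/s1 VC-HIT; vc=[9,7]
#9 0x6d→b13/s1 L1-HIT; vc=[9,7]

VC = [9, 7]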